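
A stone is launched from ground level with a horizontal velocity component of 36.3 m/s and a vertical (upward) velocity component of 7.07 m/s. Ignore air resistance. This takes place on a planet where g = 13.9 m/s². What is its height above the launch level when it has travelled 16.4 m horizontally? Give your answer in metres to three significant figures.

Time to reach x = 16.4 m: t = x/vₓ = 16.4/36.30 = 0.4518 s.
Height: y = v_y0 t − ½ g t² = 7.070 × 0.4518 − 6.950 × 0.4518² = 3.194 − 1.419 = 1.776 m.

1.78 m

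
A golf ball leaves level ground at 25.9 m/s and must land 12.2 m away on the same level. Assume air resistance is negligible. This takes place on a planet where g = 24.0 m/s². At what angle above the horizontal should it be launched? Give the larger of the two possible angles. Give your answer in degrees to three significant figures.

Level-ground range R = v₀² sin(2θ)/g ⇒ sin(2θ) = gR/v₀² = 24.0 × 12.2 / 25.9² = 0.4365.
2θ = 25.88° or 180° − 25.88° = 154.1°, so θ = 12.94° or 77.06°.
The larger angle is 77.06°.

77.1°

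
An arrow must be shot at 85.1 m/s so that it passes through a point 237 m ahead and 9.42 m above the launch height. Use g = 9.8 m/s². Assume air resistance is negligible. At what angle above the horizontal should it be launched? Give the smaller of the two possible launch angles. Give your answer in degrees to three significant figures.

11.7°

Trajectory: y = x tanθ − g x² (1 + tan²θ)/(2v₀²). With x = 237, y = 9.42, v₀ = 85.1, g = 9.80:
38.00 tan²θ − 237 tanθ + (47.42) = 0.
tanθ = [237 ± √(237² − 4 × 38.00 × (47.42))] / (2 × 38.00) = (237 ± 221.3) / 76.01, giving tanθ = 0.2070 or 6.029.
θ = 11.69° or 80.58°; the smaller is 11.69°.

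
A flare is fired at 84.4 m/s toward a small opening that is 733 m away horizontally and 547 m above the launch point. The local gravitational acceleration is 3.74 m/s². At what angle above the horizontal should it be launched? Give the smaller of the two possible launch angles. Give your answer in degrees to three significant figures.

50.9°

Trajectory: y = x tanθ − g x² (1 + tan²θ)/(2v₀²). With x = 733, y = 547, v₀ = 84.4, g = 3.74:
141.0 tan²θ − 733 tanθ + (688.0) = 0.
tanθ = [733 ± √(733² − 4 × 141.0 × (688.0))] / (2 × 141.0) = (733 ± 386.1) / 282.1, giving tanθ = 1.230 or 3.967.
θ = 50.88° or 75.85°; the smaller is 50.88°.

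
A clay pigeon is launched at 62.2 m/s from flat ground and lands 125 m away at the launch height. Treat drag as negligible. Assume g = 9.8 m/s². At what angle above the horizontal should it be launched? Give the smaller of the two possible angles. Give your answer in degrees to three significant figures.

From R = (v₀²/g) sin 2θ: sin 2θ = 9.80 × 125 / 3868.8 = 0.3166.
2θ = 18.46° or 180° − 18.46° = 161.5°, so θ = 9.230° or 80.77°.
The smaller angle is 9.230°.

9.23°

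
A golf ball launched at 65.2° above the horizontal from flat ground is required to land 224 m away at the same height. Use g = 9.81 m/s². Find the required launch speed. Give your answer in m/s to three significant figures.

On level ground R = v₀² sin 2θ / g ⇒ v₀ = √(gR / sin 2θ).
v₀ = √(9.81 × 224 / sin 130.4°) = √(2197 / 0.7615) = √2885.5 = 53.72 m/s.

53.7 m/s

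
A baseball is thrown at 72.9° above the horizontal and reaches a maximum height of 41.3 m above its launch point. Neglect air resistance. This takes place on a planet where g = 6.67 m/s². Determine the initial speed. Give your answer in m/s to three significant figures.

At the peak v_y = 0, so v_y0 = √(2gH) = √(2 × 6.67 × 41.3) = 23.47 m/s.
v_y0 = v₀ sin θ ⇒ v₀ = 23.47 / sin 72.9° = 24.56 m/s.

24.6 m/s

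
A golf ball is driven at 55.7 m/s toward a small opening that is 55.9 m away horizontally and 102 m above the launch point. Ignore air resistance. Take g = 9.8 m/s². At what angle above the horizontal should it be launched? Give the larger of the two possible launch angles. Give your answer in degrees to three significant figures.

Trajectory: y = x tanθ − g x² (1 + tan²θ)/(2v₀²). With x = 55.9, y = 102, v₀ = 55.7, g = 9.80:
4.935 tan²θ − 55.9 tanθ + (106.9) = 0.
tanθ = [55.9 ± √(55.9² − 4 × 4.935 × (106.9))] / (2 × 4.935) = (55.9 ± 31.84) / 9.871, giving tanθ = 2.438 or 8.889.
θ = 67.69° or 83.58°; the larger is 83.58°.

83.6°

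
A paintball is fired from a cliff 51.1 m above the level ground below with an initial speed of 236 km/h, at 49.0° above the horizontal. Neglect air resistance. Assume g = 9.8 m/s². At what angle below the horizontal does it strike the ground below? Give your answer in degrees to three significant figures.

53.8°

Convert: 236 km/h = 236/3.6 = 65.56 m/s.
Horizontal component vₓ = 65.56 cos 49.0° = 43.01 m/s; vertical v_y0 = 65.56 sin 49.0° = 49.48 m/s.
Vertical motion (up positive, ground at y = 0): 4.900 t² − (49.48) t − 51.1 = 0, so t = (49.48 + √(49.48² + 2·9.80·51.1)) / 9.80 = (49.48 + 58.73) / 9.80 = 11.04 s.
At impact: v_y = v_y0 − g t = −58.73 m/s; vₓ = 43.01 m/s.
Angle below horizontal: arctan(|v_y|/vₓ) = arctan(58.73/43.01) = 53.79°.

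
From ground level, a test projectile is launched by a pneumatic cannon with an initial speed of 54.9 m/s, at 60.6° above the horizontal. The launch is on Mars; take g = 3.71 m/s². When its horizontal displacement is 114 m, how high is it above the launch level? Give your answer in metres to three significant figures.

169 m

Components: vₓ = 54.90 cos 60.6° = 26.95 m/s, v_y0 = 54.90 sin 60.6° = 47.83 m/s.
At x = 114 m, t = x/vₓ = 114/26.95 = 4.230 s.
Height: y = v_y0 t − ½ g t² = 47.83 × 4.230 − 1.855 × 4.230² = 202.3 − 33.19 = 169.1 m.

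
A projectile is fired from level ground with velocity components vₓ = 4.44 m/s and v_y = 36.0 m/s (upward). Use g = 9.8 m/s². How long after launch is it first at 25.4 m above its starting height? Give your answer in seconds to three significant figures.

Height y(t) = 36.00 t − 4.900 t² = 25.4 gives 4.900 t² − 36.00 t + 25.4 = 0.
t = [36.00 ± √(36.00² − 2·9.80·25.4)] / 9.80 = (36.00 ± 28.25) / 9.80, so t = 0.7906 s or t = 6.556 s.
The first (ascending) time is 0.7906 s.

0.791 s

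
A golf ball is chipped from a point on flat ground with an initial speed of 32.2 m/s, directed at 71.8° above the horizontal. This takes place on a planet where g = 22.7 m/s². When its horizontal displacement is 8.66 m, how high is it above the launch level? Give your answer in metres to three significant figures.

17.9 m

vₓ = 32.20 cos 71.8° = 10.06 m/s; v_y0 = 32.20 sin 71.8° = 30.59 m/s.
x = vₓ t ⇒ t = 8.66/10.06 = 0.8611 s.
Height: y = v_y0 t − ½ g t² = 30.59 × 0.8611 − 11.35 × 0.8611² = 26.34 − 8.415 = 17.92 m.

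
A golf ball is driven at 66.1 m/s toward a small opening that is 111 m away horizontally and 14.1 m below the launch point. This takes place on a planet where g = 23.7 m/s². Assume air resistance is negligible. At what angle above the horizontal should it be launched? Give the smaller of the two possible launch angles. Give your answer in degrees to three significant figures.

Trajectory: y = x tanθ − g x² (1 + tan²θ)/(2v₀²). With x = 111, y = −14.1, v₀ = 66.1, g = 23.7:
33.42 tan²θ − 111 tanθ + (19.32) = 0.
tanθ = [111 ± √(111² − 4 × 33.42 × (19.32))] / (2 × 33.42) = (111 ± 98.69) / 66.83, giving tanθ = 0.1842 or 3.137.
θ = 10.44° or 72.32°; the smaller is 10.44°.

10.4°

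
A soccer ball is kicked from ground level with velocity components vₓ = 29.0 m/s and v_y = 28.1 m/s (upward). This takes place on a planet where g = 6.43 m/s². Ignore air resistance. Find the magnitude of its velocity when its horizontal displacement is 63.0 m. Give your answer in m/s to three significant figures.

Time to reach x = 63.0 m: t = x/vₓ = 63.0/29.00 = 2.172 s.
Vertical velocity there: v_y = v_y0 − g t = 28.10 − 6.43 × 2.172 = 14.13 m/s.
Speed: √(vₓ² + v_y²) = √(29.00² + 14.13²) = 32.26 m/s.

32.3 m/s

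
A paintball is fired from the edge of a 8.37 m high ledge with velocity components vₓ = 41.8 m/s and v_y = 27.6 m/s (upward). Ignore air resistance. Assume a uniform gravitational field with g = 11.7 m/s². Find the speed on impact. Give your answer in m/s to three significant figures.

52.0 m/s

Vertical motion (up positive, ground at y = 0): 5.850 t² − (27.60) t − 8.37 = 0, so t = (27.60 + √(27.60² + 2·11.7·8.37)) / 11.7 = (27.60 + 30.95) / 11.7 = 5.004 s.
Vertical velocity at impact: v_y = v_y0 − g t = 27.60 − 11.7 × 5.004 = −30.95 m/s.
Speed: |v| = √(vₓ² + v_y²) = √(41.80² + 30.95²) = 52.01 m/s.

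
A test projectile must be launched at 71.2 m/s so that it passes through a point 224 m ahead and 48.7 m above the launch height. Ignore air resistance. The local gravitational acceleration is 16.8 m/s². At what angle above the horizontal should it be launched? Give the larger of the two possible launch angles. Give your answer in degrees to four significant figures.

61.29°

Trajectory: y = x tanθ − g x² (1 + tan²θ)/(2v₀²). With x = 224, y = 48.7, v₀ = 71.2, g = 16.8:
83.14 tan²θ − 224 tanθ + (131.8) = 0.
tanθ = [224 ± √(224² − 4 × 83.14 × (131.8))] / (2 × 83.14) = (224 ± 79.56) / 166.3, giving tanθ = 0.8686 or 1.826.
θ = 40.98° or 61.29°; the larger is 61.29°.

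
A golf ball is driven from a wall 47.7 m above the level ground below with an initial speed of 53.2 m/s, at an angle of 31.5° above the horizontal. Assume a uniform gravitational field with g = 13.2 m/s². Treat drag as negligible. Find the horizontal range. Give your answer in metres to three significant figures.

250 m

vₓ = 53.20 cos 31.5° = 45.36 m/s; v_y0 = 53.20 sin 31.5° = 27.80 m/s.
The projectile lands when y = 47.7 + (27.80) t − ½·13.2·t² = 0. Positive root: t = (27.80 + √(27.80² + 2·13.2·47.7)) / 13.2 = (27.80 + 45.08) / 13.2 = 5.521 s.
Horizontal distance: R = vₓ t = 45.36 × 5.521 = 250.4 m.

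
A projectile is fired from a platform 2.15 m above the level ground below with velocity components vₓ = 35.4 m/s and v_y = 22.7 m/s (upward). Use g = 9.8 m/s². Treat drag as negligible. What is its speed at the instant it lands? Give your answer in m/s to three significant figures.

With up positive and y = 0 at the ground: y(t) = 2.15 + (22.70) t − 4.900 t². Setting y = 0 and taking the positive root: t = [22.70 + √(22.70² + 2·9.80·2.15)] / 9.80 = (22.70 + 23.61) / 9.80 = 4.726 s.
Vertical velocity at impact: v_y = v_y0 − g t = 22.70 − 9.80 × 4.726 = −23.61 m/s.
Speed: |v| = √(vₓ² + v_y²) = √(35.40² + 23.61²) = 42.55 m/s.

42.6 m/s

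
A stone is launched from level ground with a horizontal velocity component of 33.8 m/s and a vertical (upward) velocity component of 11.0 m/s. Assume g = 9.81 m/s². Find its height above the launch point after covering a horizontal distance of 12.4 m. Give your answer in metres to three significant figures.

At x = 12.4 m, t = x/vₓ = 12.4/33.80 = 0.3669 s.
Height: y = v_y0 t − ½ g t² = 11.00 × 0.3669 − 4.905 × 0.3669² = 4.036 − 0.6602 = 3.375 m.

3.38 m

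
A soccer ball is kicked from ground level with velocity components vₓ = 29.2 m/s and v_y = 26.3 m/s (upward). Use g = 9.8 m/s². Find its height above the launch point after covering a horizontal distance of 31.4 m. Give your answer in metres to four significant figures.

22.62 m

Time to reach x = 31.4 m: t = x/vₓ = 31.4/29.20 = 1.075 s.
Height: y = v_y0 t − ½ g t² = 26.30 × 1.075 − 4.900 × 1.075² = 28.28 − 5.666 = 22.62 m.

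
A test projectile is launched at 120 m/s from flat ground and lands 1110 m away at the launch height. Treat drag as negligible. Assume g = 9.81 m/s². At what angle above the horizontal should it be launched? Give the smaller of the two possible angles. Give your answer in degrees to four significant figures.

24.56°

From R = (v₀²/g) sin 2θ: sin 2θ = 9.81 × 1110 / 14400 = 0.7562.
2θ = 49.13° or 180° − 49.13° = 130.9°, so θ = 24.56° or 65.44°.
The smaller angle is 24.56°.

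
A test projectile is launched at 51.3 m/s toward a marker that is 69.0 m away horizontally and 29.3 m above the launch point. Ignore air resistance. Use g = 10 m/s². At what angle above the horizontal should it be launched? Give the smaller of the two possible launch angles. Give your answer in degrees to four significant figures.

Trajectory: y = x tanθ − g x² (1 + tan²θ)/(2v₀²). With x = 69.0, y = 29.3, v₀ = 51.3, g = 10.0:
9.046 tan²θ − 69.0 tanθ + (38.35) = 0.
tanθ = [69.0 ± √(69.0² − 4 × 9.046 × (38.35))] / (2 × 9.046) = (69.0 ± 58.08) / 18.09, giving tanθ = 0.6035 or 7.025.
θ = 31.11° or 81.90°; the smaller is 31.11°.

31.11°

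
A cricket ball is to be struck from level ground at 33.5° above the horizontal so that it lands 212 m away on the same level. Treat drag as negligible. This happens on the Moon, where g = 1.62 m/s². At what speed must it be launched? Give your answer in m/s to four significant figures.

On level ground R = v₀² sin 2θ / g ⇒ v₀ = √(gR / sin 2θ).
v₀ = √(1.62 × 212 / sin 67.00°) = √(343.4 / 0.9205) = √373.10 = 19.32 m/s.

19.32 m/s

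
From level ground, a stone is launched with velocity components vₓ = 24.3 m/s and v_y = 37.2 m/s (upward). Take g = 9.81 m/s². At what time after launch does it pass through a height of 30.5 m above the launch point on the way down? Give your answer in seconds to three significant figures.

Height y(t) = 37.20 t − 4.905 t² = 30.5 gives 4.905 t² − 37.20 t + 30.5 = 0.
t = [37.20 ± √(37.20² − 2·9.81·30.5)] / 9.81 = (37.20 ± 28.03) / 9.81, so t = 0.9352 s or t = 6.649 s.
The descending-branch root is 6.649 s.

6.65 s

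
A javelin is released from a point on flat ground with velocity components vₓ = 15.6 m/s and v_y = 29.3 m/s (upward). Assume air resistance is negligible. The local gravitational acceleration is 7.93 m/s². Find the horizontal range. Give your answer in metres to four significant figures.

Time aloft: T = 2 v_y0 / g = 2 × 29.30 / 7.93 = 7.390 s.
Horizontal distance R = vₓ T = 15.60 × 7.390 = 115.3 m.

115.3 m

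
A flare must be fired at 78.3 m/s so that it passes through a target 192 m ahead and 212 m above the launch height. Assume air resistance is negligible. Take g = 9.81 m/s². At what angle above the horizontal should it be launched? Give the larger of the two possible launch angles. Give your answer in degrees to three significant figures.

Trajectory: y = x tanθ − g x² (1 + tan²θ)/(2v₀²). With x = 192, y = 212, v₀ = 78.3, g = 9.81:
29.49 tan²θ − 192 tanθ + (241.5) = 0.
tanθ = [192 ± √(192² − 4 × 29.49 × (241.5))] / (2 × 29.49) = (192 ± 91.51) / 58.99, giving tanθ = 1.704 or 4.806.
θ = 59.59° or 78.25°; the larger is 78.25°.

78.2°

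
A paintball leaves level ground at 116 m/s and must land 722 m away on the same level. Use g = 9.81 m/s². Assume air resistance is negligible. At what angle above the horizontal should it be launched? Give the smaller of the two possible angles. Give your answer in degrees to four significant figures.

Level-ground range R = v₀² sin(2θ)/g ⇒ sin(2θ) = gR/v₀² = 9.81 × 722 / 116² = 0.5264.
2θ = 31.76° or 180° − 31.76° = 148.2°, so θ = 15.88° or 74.12°.
The smaller angle is 15.88°.

15.88°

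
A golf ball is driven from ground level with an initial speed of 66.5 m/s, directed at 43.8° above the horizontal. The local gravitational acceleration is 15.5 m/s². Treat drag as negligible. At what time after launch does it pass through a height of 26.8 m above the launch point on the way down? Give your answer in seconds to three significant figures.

Horizontal component vₓ = 66.50 cos 43.8° = 48.00 m/s; vertical v_y0 = 66.50 sin 43.8° = 46.03 m/s.
Require v_y0 t − ½ g t² = 26.8, i.e. 7.750 t² − 46.03 t + 26.8 = 0.
Quadratic formula: t = (46.03 ± √1287.7) / 15.5 = (46.03 ± 35.88) / 15.5 → t = 0.6544 s or 5.285 s.
The descending-branch root is 5.285 s.

5.28 s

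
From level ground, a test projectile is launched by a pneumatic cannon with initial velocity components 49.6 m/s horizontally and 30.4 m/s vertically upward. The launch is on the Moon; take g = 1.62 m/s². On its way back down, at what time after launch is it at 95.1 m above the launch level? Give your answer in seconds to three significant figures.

Height y(t) = 30.40 t − 0.8100 t² = 95.1 gives 0.8100 t² − 30.40 t + 95.1 = 0.
Quadratic formula: t = (30.40 ± √616.04) / 1.62 = (30.40 ± 24.82) / 1.62 → t = 3.444 s or 34.09 s.
The descending-branch root is 34.09 s.

34.1 s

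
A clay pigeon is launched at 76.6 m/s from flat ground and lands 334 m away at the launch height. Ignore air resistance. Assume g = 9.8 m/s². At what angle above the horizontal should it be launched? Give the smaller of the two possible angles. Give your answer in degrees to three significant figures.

R = v₀² sin 2θ / g gives sin 2θ = gR/v₀² = 9.80·334/76.6² = 0.5578.
2θ = 33.91° or 180° − 33.91° = 146.1°, so θ = 16.95° or 73.05°.
The smaller angle is 16.95°.

17.0°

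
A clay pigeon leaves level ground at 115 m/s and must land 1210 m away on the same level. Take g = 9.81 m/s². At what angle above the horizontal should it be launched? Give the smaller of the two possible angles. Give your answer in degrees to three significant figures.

From R = (v₀²/g) sin 2θ: sin 2θ = 9.81 × 1210 / 13225 = 0.8976.
2θ = 63.84° or 180° − 63.84° = 116.2°, so θ = 31.92° or 58.08°.
The smaller angle is 31.92°.

31.9°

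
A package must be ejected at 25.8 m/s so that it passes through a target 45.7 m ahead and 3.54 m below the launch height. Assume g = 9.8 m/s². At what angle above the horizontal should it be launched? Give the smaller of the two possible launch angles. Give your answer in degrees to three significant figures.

16.0°

Trajectory: y = x tanθ − g x² (1 + tan²θ)/(2v₀²). With x = 45.7, y = −3.54, v₀ = 25.8, g = 9.80:
15.37 tan²θ − 45.7 tanθ + (11.83) = 0.
tanθ = [45.7 ± √(45.7² − 4 × 15.37 × (11.83))] / (2 × 15.37) = (45.7 ± 36.89) / 30.75, giving tanθ = 0.2866 or 2.686.
θ = 15.99° or 69.58°; the smaller is 15.99°.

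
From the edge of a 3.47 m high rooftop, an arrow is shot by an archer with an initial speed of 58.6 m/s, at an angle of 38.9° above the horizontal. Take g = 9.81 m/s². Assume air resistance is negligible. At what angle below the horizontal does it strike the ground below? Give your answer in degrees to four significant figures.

39.59°

vₓ = 58.60 cos 38.9° = 45.61 m/s; v_y0 = 58.60 sin 38.9° = 36.80 m/s.
With up positive and y = 0 at the ground: y(t) = 3.47 + (36.80) t − 4.905 t². Setting y = 0 and taking the positive root: t = [36.80 + √(36.80² + 2·9.81·3.47)] / 9.81 = (36.80 + 37.71) / 9.81 = 7.595 s.
At impact: v_y = v_y0 − g t = −37.71 m/s; vₓ = 45.61 m/s.
Angle below horizontal: arctan(|v_y|/vₓ) = arctan(37.71/45.61) = 39.59°.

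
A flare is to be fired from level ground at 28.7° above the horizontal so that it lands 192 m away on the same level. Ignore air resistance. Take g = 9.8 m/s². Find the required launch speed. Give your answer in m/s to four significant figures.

From R = (v₀² / g) sin 2θ: v₀ = √(gR / sin 2θ).
v₀ = √(9.80 × 192 / sin 57.40°) = √(1882 / 0.8425) = √2233.5 = 47.26 m/s.

47.26 m/s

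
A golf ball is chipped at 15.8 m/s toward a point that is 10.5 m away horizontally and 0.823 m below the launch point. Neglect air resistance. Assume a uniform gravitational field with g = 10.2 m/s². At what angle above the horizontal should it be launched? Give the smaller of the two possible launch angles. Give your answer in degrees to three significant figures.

7.99°

Trajectory: y = x tanθ − g x² (1 + tan²θ)/(2v₀²). With x = 10.5, y = −0.823, v₀ = 15.8, g = 10.2:
2.252 tan²θ − 10.5 tanθ + (1.429) = 0.
tanθ = [10.5 ± √(10.5² − 4 × 2.252 × (1.429))] / (2 × 2.252) = (10.5 ± 9.868) / 4.505, giving tanθ = 0.1404 or 4.521.
θ = 7.989° or 77.53°; the smaller is 7.989°.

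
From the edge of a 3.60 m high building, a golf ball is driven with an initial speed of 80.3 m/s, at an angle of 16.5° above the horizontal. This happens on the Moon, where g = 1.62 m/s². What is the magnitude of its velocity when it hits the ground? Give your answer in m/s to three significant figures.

vₓ = 80.30 cos 16.5° = 76.99 m/s; v_y0 = 80.30 sin 16.5° = 22.81 m/s.
The projectile lands when y = 3.60 + (22.81) t − ½·1.62·t² = 0. Positive root: t = (22.81 + √(22.81² + 2·1.62·3.60)) / 1.62 = (22.81 + 23.06) / 1.62 = 28.31 s.
Vertical velocity at impact: v_y = v_y0 − g t = 22.81 − 1.62 × 28.31 = −23.06 m/s.
Speed: |v| = √(vₓ² + v_y²) = √(76.99² + 23.06²) = 80.37 m/s.

80.4 m/s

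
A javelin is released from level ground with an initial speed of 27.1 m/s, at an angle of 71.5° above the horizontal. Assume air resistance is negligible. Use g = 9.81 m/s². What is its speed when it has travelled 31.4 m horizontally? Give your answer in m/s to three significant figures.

Resolve: vₓ = 27.10 cos 71.5° = 8.599 m/s and v_y0 = 27.10 sin 71.5° = 25.70 m/s.
Time to reach x = 31.4 m: t = x/vₓ = 31.4/8.599 = 3.652 s.
Vertical velocity there: v_y = v_y0 − g t = 25.70 − 9.81 × 3.652 = −10.12 m/s.
Speed: √(vₓ² + v_y²) = √(8.599² + 10.12²) = 13.28 m/s.

13.3 m/s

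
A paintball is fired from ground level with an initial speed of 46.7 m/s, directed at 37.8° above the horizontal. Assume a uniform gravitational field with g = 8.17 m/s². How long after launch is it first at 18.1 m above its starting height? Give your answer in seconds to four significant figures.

Horizontal component vₓ = 46.70 cos 37.8° = 36.90 m/s; vertical v_y0 = 46.70 sin 37.8° = 28.62 m/s.
Height y(t) = 28.62 t − 4.085 t² = 18.1 gives 4.085 t² − 28.62 t + 18.1 = 0.
Quadratic formula: t = (28.62 ± √523.51) / 8.17 = (28.62 ± 22.88) / 8.17 → t = 0.7029 s or 6.304 s.
The first (ascending) time is 0.7029 s.

0.7029 s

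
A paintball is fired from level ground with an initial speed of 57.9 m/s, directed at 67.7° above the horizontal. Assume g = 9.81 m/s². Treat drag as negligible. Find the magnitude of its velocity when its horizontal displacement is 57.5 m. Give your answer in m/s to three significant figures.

35.5 m/s

Resolve: vₓ = 57.90 cos 67.7° = 21.97 m/s and v_y0 = 57.90 sin 67.7° = 53.57 m/s.
x = vₓ t ⇒ t = 57.5/21.97 = 2.617 s.
Vertical velocity there: v_y = v_y0 − g t = 53.57 − 9.81 × 2.617 = 27.90 m/s.
Speed: √(vₓ² + v_y²) = √(21.97² + 27.90²) = 35.51 m/s.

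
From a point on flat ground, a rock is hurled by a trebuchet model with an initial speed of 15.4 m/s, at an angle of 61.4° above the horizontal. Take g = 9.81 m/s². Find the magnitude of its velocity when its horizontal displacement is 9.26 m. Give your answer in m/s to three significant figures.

Components: vₓ = 15.40 cos 61.4° = 7.372 m/s, v_y0 = 15.40 sin 61.4° = 13.52 m/s.
x = vₓ t ⇒ t = 9.26/7.372 = 1.256 s.
Vertical velocity there: v_y = v_y0 − g t = 13.52 − 9.81 × 1.256 = 1.198 m/s.
Speed: √(vₓ² + v_y²) = √(7.372² + 1.198²) = 7.469 m/s.

7.47 m/s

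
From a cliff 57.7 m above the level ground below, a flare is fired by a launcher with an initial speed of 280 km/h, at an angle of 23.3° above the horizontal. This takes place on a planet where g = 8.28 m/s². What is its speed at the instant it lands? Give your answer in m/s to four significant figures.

Convert: 280 km/h = 280/3.6 = 77.78 m/s.
vₓ = 77.78 cos 23.3° = 71.43 m/s; v_y0 = 77.78 sin 23.3° = 30.76 m/s.
Vertical motion (up positive, ground at y = 0): 4.140 t² − (30.76) t − 57.7 = 0, so t = (30.76 + √(30.76² + 2·8.28·57.7)) / 8.28 = (30.76 + 43.61) / 8.28 = 8.983 s.
Vertical velocity at impact: v_y = v_y0 − g t = 30.76 − 8.28 × 8.983 = −43.61 m/s.
Speed: |v| = √(vₓ² + v_y²) = √(71.43² + 43.61²) = 83.70 m/s.

83.70 m/s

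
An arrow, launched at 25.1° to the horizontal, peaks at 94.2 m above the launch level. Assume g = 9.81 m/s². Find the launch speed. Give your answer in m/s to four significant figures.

At the peak v_y = 0, so v_y0 = √(2gH) = √(2 × 9.81 × 94.2) = 42.99 m/s.
v_y0 = v₀ sin θ ⇒ v₀ = 42.99 / sin 25.1° = 101.3 m/s.

101.3 m/s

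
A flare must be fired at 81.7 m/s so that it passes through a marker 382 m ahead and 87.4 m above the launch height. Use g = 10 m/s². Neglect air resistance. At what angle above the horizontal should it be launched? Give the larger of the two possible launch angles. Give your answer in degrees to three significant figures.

70.8°

Trajectory: y = x tanθ − g x² (1 + tan²θ)/(2v₀²). With x = 382, y = 87.4, v₀ = 81.7, g = 10.0:
109.3 tan²θ − 382 tanθ + (196.7) = 0.
tanθ = [382 ± √(382² − 4 × 109.3 × (196.7))] / (2 × 109.3) = (382 ± 244.8) / 218.6, giving tanθ = 0.6277 or 2.867.
θ = 32.12° or 70.77°; the larger is 70.77°.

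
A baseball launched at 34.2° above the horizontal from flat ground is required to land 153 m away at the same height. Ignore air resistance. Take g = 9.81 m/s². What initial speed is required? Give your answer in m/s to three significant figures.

Level-ground range: R = v₀² sin(2θ)/g, so v₀ = √(gR / sin 2θ).
v₀ = √(9.81 × 153 / sin 68.40°) = √(1501 / 0.9298) = √1614.3 = 40.18 m/s.

40.2 m/s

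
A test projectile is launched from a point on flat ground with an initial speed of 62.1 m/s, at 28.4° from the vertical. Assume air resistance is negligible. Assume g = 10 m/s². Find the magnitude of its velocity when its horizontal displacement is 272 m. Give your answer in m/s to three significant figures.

Horizontal component vₓ = 62.10 sin 28.4° = 29.54 m/s; vertical v_y0 = 62.10 cos 28.4° = 54.63 m/s.
Time to reach x = 272 m: t = x/vₓ = 272/29.54 = 9.209 s.
Vertical velocity there: v_y = v_y0 − g t = 54.63 − 10.0 × 9.209 = −37.46 m/s.
Speed: √(vₓ² + v_y²) = √(29.54² + 37.46²) = 47.71 m/s.

47.7 m/s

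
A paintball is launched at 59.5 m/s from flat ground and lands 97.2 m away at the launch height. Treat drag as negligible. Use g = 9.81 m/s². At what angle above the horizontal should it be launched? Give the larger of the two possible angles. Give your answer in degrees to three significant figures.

R = v₀² sin 2θ / g gives sin 2θ = gR/v₀² = 9.81·97.2/59.5² = 0.2693.
2θ = 15.63° or 180° − 15.63° = 164.4°, so θ = 7.813° or 82.19°.
The larger angle is 82.19°.

82.2°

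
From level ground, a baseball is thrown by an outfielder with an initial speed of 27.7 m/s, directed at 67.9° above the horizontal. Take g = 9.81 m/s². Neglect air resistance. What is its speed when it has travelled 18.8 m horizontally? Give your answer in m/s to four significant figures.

Horizontal component vₓ = 27.70 cos 67.9° = 10.42 m/s; vertical v_y0 = 27.70 sin 67.9° = 25.66 m/s.
x = vₓ t ⇒ t = 18.8/10.42 = 1.804 s.
Vertical velocity there: v_y = v_y0 − g t = 25.66 − 9.81 × 1.804 = 7.968 m/s.
Speed: √(vₓ² + v_y²) = √(10.42² + 7.968²) = 13.12 m/s.

13.12 m/s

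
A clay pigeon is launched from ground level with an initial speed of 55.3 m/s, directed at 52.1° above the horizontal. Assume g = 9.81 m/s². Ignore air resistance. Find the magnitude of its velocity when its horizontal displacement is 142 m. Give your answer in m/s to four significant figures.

34.07 m/s

Components: vₓ = 55.30 cos 52.1° = 33.97 m/s, v_y0 = 55.30 sin 52.1° = 43.64 m/s.
x = vₓ t ⇒ t = 142/33.97 = 4.180 s.
Vertical velocity there: v_y = v_y0 − g t = 43.64 − 9.81 × 4.180 = 2.629 m/s.
Speed: √(vₓ² + v_y²) = √(33.97² + 2.629²) = 34.07 m/s.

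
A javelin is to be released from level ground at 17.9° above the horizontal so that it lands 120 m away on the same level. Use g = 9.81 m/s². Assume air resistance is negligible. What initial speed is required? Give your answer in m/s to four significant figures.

From R = (v₀² / g) sin 2θ: v₀ = √(gR / sin 2θ).
v₀ = √(9.81 × 120 / sin 35.80°) = √(1177 / 0.5850) = √2012.5 = 44.86 m/s.

44.86 m/s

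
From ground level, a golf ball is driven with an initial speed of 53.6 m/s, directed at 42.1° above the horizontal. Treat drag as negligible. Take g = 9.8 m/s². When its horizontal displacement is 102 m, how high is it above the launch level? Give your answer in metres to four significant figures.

59.93 m

Components: vₓ = 53.60 cos 42.1° = 39.77 m/s, v_y0 = 53.60 sin 42.1° = 35.93 m/s.
Time to reach x = 102 m: t = x/vₓ = 102/39.77 = 2.565 s.
Height: y = v_y0 t − ½ g t² = 35.93 × 2.565 − 4.900 × 2.565² = 92.16 − 32.23 = 59.93 m.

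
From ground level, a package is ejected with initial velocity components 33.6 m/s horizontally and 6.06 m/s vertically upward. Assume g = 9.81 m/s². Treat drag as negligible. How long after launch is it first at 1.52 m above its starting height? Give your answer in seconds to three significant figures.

Set y = v_y0 t − ½ g t² = 1.52: 4.905 t² − 6.060 t + 1.52 = 0.
Quadratic formula: t = (6.060 ± √6.9012) / 9.81 = (6.060 ± 2.627) / 9.81 → t = 0.3499 s or 0.8855 s.
The first (ascending) time is 0.3499 s.

0.350 s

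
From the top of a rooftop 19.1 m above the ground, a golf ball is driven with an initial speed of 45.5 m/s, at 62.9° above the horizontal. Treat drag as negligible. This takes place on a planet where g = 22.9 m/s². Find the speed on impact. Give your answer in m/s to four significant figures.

Horizontal component vₓ = 45.50 cos 62.9° = 20.73 m/s; vertical v_y0 = 45.50 sin 62.9° = 40.50 m/s.
Vertical motion (up positive, ground at y = 0): 11.45 t² − (40.50) t − 19.1 = 0, so t = (40.50 + √(40.50² + 2·22.9·19.1)) / 22.9 = (40.50 + 50.15) / 22.9 = 3.959 s.
Vertical velocity at impact: v_y = v_y0 − g t = 40.50 − 22.9 × 3.959 = −50.15 m/s.
Speed: |v| = √(vₓ² + v_y²) = √(20.73² + 50.15²) = 54.27 m/s.

54.27 m/s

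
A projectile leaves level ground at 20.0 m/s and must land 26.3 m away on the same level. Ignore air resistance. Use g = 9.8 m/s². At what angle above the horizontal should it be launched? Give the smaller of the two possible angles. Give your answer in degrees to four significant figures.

20.06°

R = v₀² sin 2θ / g gives sin 2θ = gR/v₀² = 9.80·26.3/20.0² = 0.6444.
2θ = 40.12° or 180° − 40.12° = 139.9°, so θ = 20.06° or 69.94°.
The smaller angle is 20.06°.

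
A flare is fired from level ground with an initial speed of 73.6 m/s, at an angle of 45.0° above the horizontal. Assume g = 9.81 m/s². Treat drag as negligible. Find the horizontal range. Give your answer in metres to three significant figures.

552 m

vₓ = 73.60 cos 45.0° = 52.04 m/s; v_y0 = 73.60 sin 45.0° = 52.04 m/s.
Time aloft: T = 2 v_y0 / g = 2 × 52.04 / 9.81 = 10.61 s.
Horizontal distance R = vₓ T = 52.04 × 10.61 = 552.2 m.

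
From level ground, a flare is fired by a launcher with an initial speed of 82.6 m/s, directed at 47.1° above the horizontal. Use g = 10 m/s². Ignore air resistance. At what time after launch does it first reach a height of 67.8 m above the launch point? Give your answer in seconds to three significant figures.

1.25 s

Horizontal component vₓ = 82.60 cos 47.1° = 56.23 m/s; vertical v_y0 = 82.60 sin 47.1° = 60.51 m/s.
Height y(t) = 60.51 t − 5.000 t² = 67.8 gives 5.000 t² − 60.51 t + 67.8 = 0.
t = [60.51 ± √(60.51² − 2·10.0·67.8)] / 10.0 = (60.51 ± 48.01) / 10.0, so t = 1.250 s or t = 10.85 s.
The first (ascending) time is 1.250 s.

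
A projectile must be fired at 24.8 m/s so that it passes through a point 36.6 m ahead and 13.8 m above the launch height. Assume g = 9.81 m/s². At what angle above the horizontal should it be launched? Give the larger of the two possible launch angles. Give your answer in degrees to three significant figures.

68.3°

Trajectory: y = x tanθ − g x² (1 + tan²θ)/(2v₀²). With x = 36.6, y = 13.8, v₀ = 24.8, g = 9.81:
10.68 tan²θ − 36.6 tanθ + (24.48) = 0.
tanθ = [36.6 ± √(36.6² − 4 × 10.68 × (24.48))] / (2 × 10.68) = (36.6 ± 17.13) / 21.37, giving tanθ = 0.9114 or 2.515.
θ = 42.35° or 68.31°; the larger is 68.31°.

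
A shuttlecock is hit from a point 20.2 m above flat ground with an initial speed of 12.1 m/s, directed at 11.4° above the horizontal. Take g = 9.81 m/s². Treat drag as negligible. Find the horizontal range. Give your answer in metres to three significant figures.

27.1 m

Resolve: vₓ = 12.10 cos 11.4° = 11.86 m/s and v_y0 = 12.10 sin 11.4° = 2.392 m/s.
Vertical motion (up positive, ground at y = 0): 4.905 t² − (2.392) t − 20.2 = 0, so t = (2.392 + √(2.392² + 2·9.81·20.2)) / 9.81 = (2.392 + 20.05) / 9.81 = 2.288 s.
Horizontal distance: R = vₓ t = 11.86 × 2.288 = 27.14 m.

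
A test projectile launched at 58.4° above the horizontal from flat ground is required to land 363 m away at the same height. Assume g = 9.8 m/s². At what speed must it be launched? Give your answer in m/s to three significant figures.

From R = (v₀² / g) sin 2θ: v₀ = √(gR / sin 2θ).
v₀ = √(9.80 × 363 / sin 116.8°) = √(3557 / 0.8926) = √3985.5 = 63.13 m/s.

63.1 m/s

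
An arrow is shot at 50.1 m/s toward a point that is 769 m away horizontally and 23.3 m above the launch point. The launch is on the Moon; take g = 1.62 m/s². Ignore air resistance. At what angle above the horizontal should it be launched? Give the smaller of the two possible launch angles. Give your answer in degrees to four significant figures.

16.75°

Trajectory: y = x tanθ − g x² (1 + tan²θ)/(2v₀²). With x = 769, y = 23.3, v₀ = 50.1, g = 1.62:
190.8 tan²θ − 769 tanθ + (214.1) = 0.
tanθ = [769 ± √(769² − 4 × 190.8 × (214.1))] / (2 × 190.8) = (769 ± 654.1) / 381.7, giving tanθ = 0.3009 or 3.729.
θ = 16.75° or 74.99°; the smaller is 16.75°.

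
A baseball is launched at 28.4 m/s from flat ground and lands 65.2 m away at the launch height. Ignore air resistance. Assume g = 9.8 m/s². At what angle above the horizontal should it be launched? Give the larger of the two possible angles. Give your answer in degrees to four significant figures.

63.80°

Level-ground range R = v₀² sin(2θ)/g ⇒ sin(2θ) = gR/v₀² = 9.80 × 65.2 / 28.4² = 0.7922.
2θ = 52.39° or 180° − 52.39° = 127.6°, so θ = 26.20° or 63.80°.
The larger angle is 63.80°.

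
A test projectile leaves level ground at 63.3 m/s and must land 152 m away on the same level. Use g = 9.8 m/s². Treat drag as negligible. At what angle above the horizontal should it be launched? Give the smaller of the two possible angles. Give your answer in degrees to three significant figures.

Level-ground range R = v₀² sin(2θ)/g ⇒ sin(2θ) = gR/v₀² = 9.80 × 152 / 63.3² = 0.3718.
2θ = 21.82° or 180° − 21.82° = 158.2°, so θ = 10.91° or 79.09°.
The smaller angle is 10.91°.

10.9°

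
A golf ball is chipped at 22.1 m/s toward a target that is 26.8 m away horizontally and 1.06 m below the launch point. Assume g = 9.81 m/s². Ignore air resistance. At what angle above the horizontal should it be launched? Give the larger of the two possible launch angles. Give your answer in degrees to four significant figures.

Trajectory: y = x tanθ − g x² (1 + tan²θ)/(2v₀²). With x = 26.8, y = −1.06, v₀ = 22.1, g = 9.81:
7.213 tan²θ − 26.8 tanθ + (6.153) = 0.
tanθ = [26.8 ± √(26.8² − 4 × 7.213 × (6.153))] / (2 × 7.213) = (26.8 ± 23.25) / 14.43, giving tanθ = 0.2459 or 3.470.
θ = 13.81° or 73.92°; the larger is 73.92°.

73.92°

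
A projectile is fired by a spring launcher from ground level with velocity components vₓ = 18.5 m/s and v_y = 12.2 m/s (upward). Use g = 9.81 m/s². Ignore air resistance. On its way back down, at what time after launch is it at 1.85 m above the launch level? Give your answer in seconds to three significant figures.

2.33 s

Require v_y0 t − ½ g t² = 1.85, i.e. 4.905 t² − 12.20 t + 1.85 = 0.
Quadratic formula: t = (12.20 ± √112.54) / 9.81 = (12.20 ± 10.61) / 9.81 → t = 0.1622 s or 2.325 s.
The descending-branch root is 2.325 s.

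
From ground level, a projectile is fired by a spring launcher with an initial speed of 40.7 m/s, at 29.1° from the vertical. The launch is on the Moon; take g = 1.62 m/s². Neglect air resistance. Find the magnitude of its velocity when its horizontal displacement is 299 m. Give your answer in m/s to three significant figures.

22.7 m/s

vₓ = 40.70 sin 29.1° = 19.79 m/s; v_y0 = 40.70 cos 29.1° = 35.56 m/s.
x = vₓ t ⇒ t = 299/19.79 = 15.11 s.
Vertical velocity there: v_y = v_y0 − g t = 35.56 − 1.62 × 15.11 = 11.09 m/s.
Speed: √(vₓ² + v_y²) = √(19.79² + 11.09²) = 22.69 m/s.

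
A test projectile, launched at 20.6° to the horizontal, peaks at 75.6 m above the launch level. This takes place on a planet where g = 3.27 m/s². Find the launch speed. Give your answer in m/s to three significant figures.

63.2 m/s

At the peak v_y = 0, so v_y0 = √(2gH) = √(2 × 3.27 × 75.6) = 22.24 m/s.
v_y0 = v₀ sin θ ⇒ v₀ = 22.24 / sin 20.6° = 63.20 m/s.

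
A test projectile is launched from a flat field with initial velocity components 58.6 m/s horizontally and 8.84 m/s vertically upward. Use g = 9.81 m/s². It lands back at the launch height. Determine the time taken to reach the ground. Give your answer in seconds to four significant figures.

1.802 s

Landing at launch height ⇒ T = 2 v_y0 / g = 2 × 8.840 / 9.81 = 1.802 s.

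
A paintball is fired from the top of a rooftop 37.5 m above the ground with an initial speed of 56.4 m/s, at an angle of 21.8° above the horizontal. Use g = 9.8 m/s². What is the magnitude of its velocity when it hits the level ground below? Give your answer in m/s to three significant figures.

Horizontal component vₓ = 56.40 cos 21.8° = 52.37 m/s; vertical v_y0 = 56.40 sin 21.8° = 20.95 m/s.
The projectile lands when y = 37.5 + (20.95) t − ½·9.80·t² = 0. Positive root: t = (20.95 + √(20.95² + 2·9.80·37.5)) / 9.80 = (20.95 + 34.26) / 9.80 = 5.633 s.
Vertical velocity at impact: v_y = v_y0 − g t = 20.95 − 9.80 × 5.633 = −34.26 m/s.
Speed: |v| = √(vₓ² + v_y²) = √(52.37² + 34.26²) = 62.58 m/s.

62.6 m/s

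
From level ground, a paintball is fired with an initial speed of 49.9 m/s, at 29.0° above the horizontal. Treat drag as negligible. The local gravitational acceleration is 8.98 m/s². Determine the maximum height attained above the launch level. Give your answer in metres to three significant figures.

32.6 m

vₓ = 49.90 cos 29.0° = 43.64 m/s; v_y0 = 49.90 sin 29.0° = 24.19 m/s.
Peak height H = v_y0² / (2g) = 585.25 / 17.96 = 32.59 m.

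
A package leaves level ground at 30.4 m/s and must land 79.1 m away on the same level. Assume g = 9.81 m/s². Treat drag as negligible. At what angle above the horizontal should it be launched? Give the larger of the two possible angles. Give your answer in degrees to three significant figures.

Level-ground range R = v₀² sin(2θ)/g ⇒ sin(2θ) = gR/v₀² = 9.81 × 79.1 / 30.4² = 0.8397.
2θ = 57.10° or 180° − 57.10° = 122.9°, so θ = 28.55° or 61.45°.
The larger angle is 61.45°.

61.4°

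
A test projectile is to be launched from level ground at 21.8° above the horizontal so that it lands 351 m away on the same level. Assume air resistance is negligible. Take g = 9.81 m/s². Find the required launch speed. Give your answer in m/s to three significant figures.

70.7 m/s

On level ground R = v₀² sin 2θ / g ⇒ v₀ = √(gR / sin 2θ).
v₀ = √(9.81 × 351 / sin 43.60°) = √(3443 / 0.6896) = √4993.1 = 70.66 m/s.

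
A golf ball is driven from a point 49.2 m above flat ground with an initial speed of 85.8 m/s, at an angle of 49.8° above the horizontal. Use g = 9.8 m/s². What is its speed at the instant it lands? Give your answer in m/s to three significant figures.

Resolve: vₓ = 85.80 cos 49.8° = 55.38 m/s and v_y0 = 85.80 sin 49.8° = 65.53 m/s.
With up positive and y = 0 at the ground: y(t) = 49.2 + (65.53) t − 4.900 t². Setting y = 0 and taking the positive root: t = [65.53 + √(65.53² + 2·9.80·49.2)] / 9.80 = (65.53 + 72.52) / 9.80 = 14.09 s.
Vertical velocity at impact: v_y = v_y0 − g t = 65.53 − 9.80 × 14.09 = −72.52 m/s.
Speed: |v| = √(vₓ² + v_y²) = √(55.38² + 72.52²) = 91.25 m/s.

91.2 m/s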